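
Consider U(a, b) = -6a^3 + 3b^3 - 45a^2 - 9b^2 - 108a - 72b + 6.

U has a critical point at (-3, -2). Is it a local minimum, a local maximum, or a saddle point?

saddle point

The mixed partial ∂²U/∂a∂b is 0, so the Hessian at any point is diag(U_aa, U_bb) = diag(-18(2a + 5), 18(b - 1)).
At (-3, -2): H = diag(18, -54).
The eigenvalues have opposite signs, so H is indefinite: a saddle point.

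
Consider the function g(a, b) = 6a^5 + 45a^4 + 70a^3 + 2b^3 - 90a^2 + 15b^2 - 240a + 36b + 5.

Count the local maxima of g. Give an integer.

2

g separates as a function of a plus a function of b, so ∇g=0 decouples.
∂g/∂a = 30(a - 1)(a + 1)(a + 2)(a + 4) = 0 at a ∈ {-4, -2, -1, 1}; ∂g/∂b = 6(b + 2)(b + 3) = 0 at b ∈ {-3, -2}.
The Hessian is diagonal: diag(g_aa, g_bb). Second derivatives: g_aa(-4)=-900, g_aa(-2)=180, g_aa(-1)=-180, g_aa(1)=900; g_bb(-3)=-6, g_bb(-2)=6.
Local maxima occur where both diagonal entries negative: (-4, -3), (-1, -3). Count: 2.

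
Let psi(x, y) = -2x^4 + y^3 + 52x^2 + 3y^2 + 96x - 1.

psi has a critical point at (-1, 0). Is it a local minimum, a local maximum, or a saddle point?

The mixed partial ∂²psi/∂x∂y is 0, so the Hessian at any point is diag(psi_xx, psi_yy) = diag(8(-3x^2 + 13), 6(y + 1)).
At (-1, 0): H = diag(80, 6).
Both eigenvalues are positive, so H is positive definite: a local minimum.

local minimum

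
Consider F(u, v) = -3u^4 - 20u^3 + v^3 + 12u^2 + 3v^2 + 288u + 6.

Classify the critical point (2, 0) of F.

The mixed partial ∂²F/∂u∂v is 0, so the Hessian at any point is diag(F_uu, F_vv) = diag(12(-3u^2 - 10u + 2), 6(v + 1)).
At (2, 0): H = diag(-360, 6).
The eigenvalues have opposite signs, so H is indefinite: a saddle point.

saddle point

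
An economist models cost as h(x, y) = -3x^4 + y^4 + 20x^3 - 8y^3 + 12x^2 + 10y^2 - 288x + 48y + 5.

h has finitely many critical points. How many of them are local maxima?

h separates as a function of x plus a function of y, so ∇h=0 decouples.
∂h/∂x = -12(x - 4)(x - 3)(x + 2) = 0 at x ∈ {-2, 3, 4}; ∂h/∂y = 4(y - 4)(y - 3)(y + 1) = 0 at y ∈ {-1, 3, 4}.
The Hessian is diagonal: diag(h_xx, h_yy). Second derivatives: h_xx(-2)=-360, h_xx(3)=60, h_xx(4)=-72; h_yy(-1)=80, h_yy(3)=-16, h_yy(4)=20.
Local maxima occur where both diagonal entries negative: (-2, 3), (4, 3). Count: 2.

2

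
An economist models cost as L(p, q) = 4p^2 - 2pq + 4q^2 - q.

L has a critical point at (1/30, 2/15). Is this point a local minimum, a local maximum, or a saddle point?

The Hessian of L is constant: H = [[8, -2], [-2, 8]].
det(H) = 8·8 − (-2)² = 60.
det(H) > 0 and tr(H) = 16 > 0, so H is positive definite and the point is a local minimum.

local minimum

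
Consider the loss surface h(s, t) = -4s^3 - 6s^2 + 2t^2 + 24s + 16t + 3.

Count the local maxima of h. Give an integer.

0

h separates as a function of s plus a function of t, so ∇h=0 decouples.
∂h/∂s = -12(s - 1)(s + 2) = 0 at s ∈ {-2, 1}; ∂h/∂t = 4(t + 4) = 0 at t ∈ {-4}.
The Hessian is diagonal: diag(h_ss, h_tt). Second derivatives: h_ss(-2)=36, h_ss(1)=-36; h_tt(-4)=4.
Local maxima occur where both diagonal entries negative: none. Count: 0.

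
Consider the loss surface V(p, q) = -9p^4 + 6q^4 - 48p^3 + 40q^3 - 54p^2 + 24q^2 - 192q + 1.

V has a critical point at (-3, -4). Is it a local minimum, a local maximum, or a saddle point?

saddle point

The mixed partial ∂²V/∂p∂q is 0, so the Hessian at any point is diag(V_pp, V_qq) = diag(-36(3p^2 + 8p + 3), 24(3q^2 + 10q + 2)).
At (-3, -4): H = diag(-216, 240).
The eigenvalues have opposite signs, so H is indefinite: a saddle point.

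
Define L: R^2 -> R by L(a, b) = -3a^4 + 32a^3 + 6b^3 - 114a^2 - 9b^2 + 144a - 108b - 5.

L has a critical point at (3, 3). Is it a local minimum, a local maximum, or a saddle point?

local minimum

The mixed partial ∂²L/∂a∂b is 0, so the Hessian at any point is diag(L_aa, L_bb) = diag(12(-3a^2 + 16a - 19), 18(2b - 1)).
At (3, 3): H = diag(24, 90).
Both eigenvalues are positive, so H is positive definite: a local minimum.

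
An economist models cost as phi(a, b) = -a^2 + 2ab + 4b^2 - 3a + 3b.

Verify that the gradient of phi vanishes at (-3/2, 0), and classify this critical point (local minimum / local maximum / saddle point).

∇phi = (-2a + 2b - 3, 2a + 8b + 3); substituting (-3/2, 0) gives ∇phi = (0, 0), so (-3/2, 0) is indeed a critical point.
The Hessian of phi is constant: H = [[-2, 2], [2, 8]].
det(H) = (-2)·8 − 2² = -20.
Since det(H) < 0, H is indefinite and the critical point is a saddle point.

saddle point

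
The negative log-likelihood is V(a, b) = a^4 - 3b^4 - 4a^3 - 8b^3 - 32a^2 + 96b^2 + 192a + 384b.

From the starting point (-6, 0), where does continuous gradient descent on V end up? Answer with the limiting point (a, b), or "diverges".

(-4, -2)

V is separable, so gradient descent decouples: a follows -∂V/∂a, b follows -∂V/∂b.
∂V/∂a = 4(a - 4)(a - 3)(a + 4); at a=-6 this is -720, so a increases.
∂V/∂b = -12(b - 4)(b + 2)(b + 4); at b=0 this is 384, so b decreases.
a converges to its nearest critical value -4 (a local min of the a-part); b converges to -2. The iterate converges to (-4, -2).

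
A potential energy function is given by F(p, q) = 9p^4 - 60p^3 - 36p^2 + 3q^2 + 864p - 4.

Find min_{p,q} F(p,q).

F(p,q) separates as A(p) + B(q) − 4, so its minimum is min A + min B − 4.
A'(p) = 36(p - 4)(p - 3)(p + 2) vanishes at p ∈ {-2, 3, 4}; B'(q) = 6q vanishes at q ∈ {0}.
Local minima of A (where A''>0): A(-2)=-1248, A(4)=1344. Local minima of B: B(0)=0.
So the global minimum of F is A(-2) + B(0) − 4 = -1248 + 0 − 4 = -1252, attained at (-2, 0).

-1252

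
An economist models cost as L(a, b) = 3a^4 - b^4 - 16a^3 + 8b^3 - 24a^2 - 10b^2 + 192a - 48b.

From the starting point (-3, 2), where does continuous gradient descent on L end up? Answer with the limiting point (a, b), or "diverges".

(-2, 3)

L is separable, so gradient descent decouples: a follows -∂L/∂a, b follows -∂L/∂b.
∂L/∂a = 12(a - 4)(a - 2)(a + 2); at a=-3 this is -420, so a increases.
∂L/∂b = -4(b - 4)(b - 3)(b + 1); at b=2 this is -24, so b increases.
a converges to its nearest critical value -2 (a local min of the a-part); b converges to 3. The iterate converges to (-2, 3).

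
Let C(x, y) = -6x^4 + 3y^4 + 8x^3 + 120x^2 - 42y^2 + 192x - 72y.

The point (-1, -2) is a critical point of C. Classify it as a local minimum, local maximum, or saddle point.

The mixed partial ∂²C/∂x∂y is 0, so the Hessian at any point is diag(C_xx, C_yy) = diag(24(-3x^2 + 2x + 10), 12(3y^2 - 7)).
At (-1, -2): H = diag(120, 60).
Both eigenvalues are positive, so H is positive definite: a local minimum.

local minimum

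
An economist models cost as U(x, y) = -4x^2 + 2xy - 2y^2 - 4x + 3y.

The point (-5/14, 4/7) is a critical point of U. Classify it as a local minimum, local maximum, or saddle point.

local maximum

The Hessian of U is constant: H = [[-8, 2], [2, -4]].
det(H) = (-8)·(-4) − 2² = 28.
det(H) > 0 and tr(H) = -12 < 0, so H is negative definite and the point is a local maximum.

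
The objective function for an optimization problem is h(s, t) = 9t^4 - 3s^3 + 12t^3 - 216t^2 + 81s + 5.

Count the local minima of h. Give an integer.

2

h separates as a function of s plus a function of t, so ∇h=0 decouples.
∂h/∂s = -9(s - 3)(s + 3) = 0 at s ∈ {-3, 3}; ∂h/∂t = 36t(t - 3)(t + 4) = 0 at t ∈ {-4, 0, 3}.
The Hessian is diagonal: diag(h_ss, h_tt). Second derivatives: h_ss(-3)=54, h_ss(3)=-54; h_tt(-4)=1008, h_tt(0)=-432, h_tt(3)=756.
Local minima occur where both diagonal entries positive: (-3, -4), (-3, 3). Count: 2.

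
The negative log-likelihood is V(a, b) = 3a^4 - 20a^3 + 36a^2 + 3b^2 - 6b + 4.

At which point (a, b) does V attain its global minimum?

V(a,b) separates as P(a) + Q(b) + 4, so its minimum is min P + min Q + 4.
P'(a) = 12a(a - 3)(a - 2) vanishes at a ∈ {0, 2, 3}; Q'(b) = 6b - 6 vanishes at b ∈ {1}.
Local minima of P (where P''>0): P(0)=0, P(3)=27. Local minima of Q: Q(1)=-3.
So the global minimum of V is P(0) + Q(1) + 4 = 0 − 3 + 4 = 1, attained at (0, 1).

(0, 1)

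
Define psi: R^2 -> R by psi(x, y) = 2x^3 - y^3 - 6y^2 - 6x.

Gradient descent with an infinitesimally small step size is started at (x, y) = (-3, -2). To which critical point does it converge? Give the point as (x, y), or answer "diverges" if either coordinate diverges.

diverges

psi is separable, so gradient descent decouples: x follows -∂psi/∂x, y follows -∂psi/∂y.
∂psi/∂x = 6(x - 1)(x + 1); at x=-3 this is 48, so x decreases.
∂psi/∂y = -3y(y + 4); at y=-2 this is 12, so y decreases.
The x-coordinate has no critical point in that direction and runs off to infinity.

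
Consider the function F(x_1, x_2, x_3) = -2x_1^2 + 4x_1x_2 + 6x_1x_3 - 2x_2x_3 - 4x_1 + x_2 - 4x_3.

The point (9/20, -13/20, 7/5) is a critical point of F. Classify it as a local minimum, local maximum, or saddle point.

saddle point

The Hessian is constant: H = [[-4, 4, 6], [4, 0, -2], [6, -2, 0]].
Leading principal minors: Δ₁ = -4, Δ₂ = -16, Δ₃ = -80.
The minors fit neither the all-positive nor the alternating-sign pattern, so H is indefinite: a saddle point.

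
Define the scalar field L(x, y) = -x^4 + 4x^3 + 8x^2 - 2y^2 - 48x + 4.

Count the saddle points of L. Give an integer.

1

L separates as a function of x plus a function of y, so ∇L=0 decouples.
∂L/∂x = -4(x - 3)(x - 2)(x + 2) = 0 at x ∈ {-2, 2, 3}; ∂L/∂y = -4y = 0 at y ∈ {0}.
The Hessian is diagonal: diag(L_xx, L_yy). Second derivatives: L_xx(-2)=-80, L_xx(2)=16, L_xx(3)=-20; L_yy(0)=-4.
Saddle points occur where the two diagonal entries have opposite signs: (2, 0). Count: 1.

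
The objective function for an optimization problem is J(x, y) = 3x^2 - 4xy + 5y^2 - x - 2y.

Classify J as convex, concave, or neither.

convex

J is quadratic, so its Hessian is the constant matrix H = [[6, -4], [-4, 10]].
det(H) = 44, tr(H) = 16.
det(H) > 0 and tr(H) > 0, so H is positive definite everywhere: convex.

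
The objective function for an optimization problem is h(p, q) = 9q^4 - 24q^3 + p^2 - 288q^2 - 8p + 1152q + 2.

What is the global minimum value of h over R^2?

-5390

h(p,q) separates as A(p) + B(q) + 2, so its minimum is min A + min B + 2.
A'(p) = 2p - 8 vanishes at p ∈ {4}; B'(q) = 36(q - 4)(q - 2)(q + 4) vanishes at q ∈ {-4, 2, 4}.
Local minima of A (where A''>0): A(4)=-16. Local minima of B: B(-4)=-5376, B(4)=768.
So the global minimum of h is A(4) + B(-4) + 2 = -16 − 5376 + 2 = -5390, attained at (4, -4).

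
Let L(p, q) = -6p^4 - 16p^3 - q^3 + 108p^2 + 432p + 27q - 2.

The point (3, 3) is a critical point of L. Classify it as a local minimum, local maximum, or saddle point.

local maximum

The mixed partial ∂²L/∂p∂q is 0, so the Hessian at any point is diag(L_pp, L_qq) = diag(24(-3p^2 - 4p + 9), -6q).
At (3, 3): H = diag(-720, -18).
Both eigenvalues are negative, so H is negative definite: a local maximum.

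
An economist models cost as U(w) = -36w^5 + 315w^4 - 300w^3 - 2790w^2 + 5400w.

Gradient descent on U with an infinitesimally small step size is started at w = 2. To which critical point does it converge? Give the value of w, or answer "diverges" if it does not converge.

U'(w) = -180(w - 5)(w - 3)(w - 1)(w + 2), so U'(2) = -2160.
Gradient descent moves in the -U' direction, i.e. w is increasing.
The nearest critical point in that direction is w = 3, where U'' = 3600 > 0 (a local minimum). The iterate converges there.

3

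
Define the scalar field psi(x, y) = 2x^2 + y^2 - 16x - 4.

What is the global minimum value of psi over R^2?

psi(x,y) separates as P(x) + Q(y) − 4, so its minimum is min P + min Q − 4.
P'(x) = 4x - 16 vanishes at x ∈ {4}; Q'(y) = 2y vanishes at y ∈ {0}.
Local minima of P (where P''>0): P(4)=-32. Local minima of Q: Q(0)=0.
So the global minimum of psi is P(4) + Q(0) − 4 = -32 + 0 − 4 = -36, attained at (4, 0).

-36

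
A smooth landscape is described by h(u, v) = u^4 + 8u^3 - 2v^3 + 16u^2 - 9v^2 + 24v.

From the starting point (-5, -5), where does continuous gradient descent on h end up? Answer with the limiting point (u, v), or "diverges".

(-4, -4)

h is separable, so gradient descent decouples: u follows -∂h/∂u, v follows -∂h/∂v.
∂h/∂u = 4u(u + 2)(u + 4); at u=-5 this is -60, so u increases.
∂h/∂v = -6(v - 1)(v + 4); at v=-5 this is -36, so v increases.
u converges to its nearest critical value -4 (a local min of the u-part); v converges to -4. The iterate converges to (-4, -4).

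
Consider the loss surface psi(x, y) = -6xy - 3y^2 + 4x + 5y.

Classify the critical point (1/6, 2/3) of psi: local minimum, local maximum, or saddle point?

The Hessian of psi is constant: H = [[0, -6], [-6, -6]].
det(H) = 0·(-6) − (-6)² = -36.
Since det(H) < 0, H is indefinite and the critical point is a saddle point.

saddle point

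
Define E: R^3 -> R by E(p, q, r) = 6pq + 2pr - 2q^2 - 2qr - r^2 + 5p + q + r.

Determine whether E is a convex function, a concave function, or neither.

neither

E is quadratic, so its Hessian is the constant matrix H = [[0, 6, 2], [6, -4, -2], [2, -2, -2]].
Leading principal minors: 0, -36, 40.
Neither pattern holds ⇒ H is indefinite ⇒ neither convex nor concave.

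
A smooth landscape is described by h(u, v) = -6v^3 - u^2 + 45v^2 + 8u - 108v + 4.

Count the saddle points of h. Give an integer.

1

h separates as a function of u plus a function of v, so ∇h=0 decouples.
∂h/∂u = -2(u - 4) = 0 at u ∈ {4}; ∂h/∂v = -18(v - 3)(v - 2) = 0 at v ∈ {2, 3}.
The Hessian is diagonal: diag(h_uu, h_vv). Second derivatives: h_uu(4)=-2; h_vv(2)=18, h_vv(3)=-18.
Saddle points occur where the two diagonal entries have opposite signs: (4, 2). Count: 1.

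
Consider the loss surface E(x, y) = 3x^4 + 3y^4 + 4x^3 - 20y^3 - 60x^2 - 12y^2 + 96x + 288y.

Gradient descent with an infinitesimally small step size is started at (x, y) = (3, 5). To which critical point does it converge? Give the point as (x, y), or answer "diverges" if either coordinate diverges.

E is separable, so gradient descent decouples: x follows -∂E/∂x, y follows -∂E/∂y.
∂E/∂x = 12(x - 2)(x - 1)(x + 4); at x=3 this is 168, so x decreases.
∂E/∂y = 12(y - 4)(y - 3)(y + 2); at y=5 this is 168, so y decreases.
x converges to its nearest critical value 2 (a local min of the x-part); y converges to 4. The iterate converges to (2, 4).

(2, 4)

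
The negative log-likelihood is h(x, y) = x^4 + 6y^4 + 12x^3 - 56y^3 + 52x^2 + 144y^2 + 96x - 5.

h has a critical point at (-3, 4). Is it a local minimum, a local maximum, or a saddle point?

saddle point

The mixed partial ∂²h/∂x∂y is 0, so the Hessian at any point is diag(h_xx, h_yy) = diag(4(3x^2 + 18x + 26), 24(3y^2 - 14y + 12)).
At (-3, 4): H = diag(-4, 96).
The eigenvalues have opposite signs, so H is indefinite: a saddle point.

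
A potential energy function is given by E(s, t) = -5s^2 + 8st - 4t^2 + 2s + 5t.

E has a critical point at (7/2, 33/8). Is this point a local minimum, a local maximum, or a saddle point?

local maximum

The Hessian of E is constant: H = [[-10, 8], [8, -8]].
det(H) = (-10)·(-8) − 8² = 16.
det(H) > 0 and tr(H) = -18 < 0, so H is negative definite and the point is a local maximum.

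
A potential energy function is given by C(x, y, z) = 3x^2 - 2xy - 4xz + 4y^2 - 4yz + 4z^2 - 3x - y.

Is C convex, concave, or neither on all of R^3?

convex

C is quadratic, so its Hessian is the constant matrix H = [[6, -2, -4], [-2, 8, -4], [-4, -4, 8]].
Leading principal minors: 6, 44, 64.
All positive ⇒ H ≻ 0 ⇒ convex.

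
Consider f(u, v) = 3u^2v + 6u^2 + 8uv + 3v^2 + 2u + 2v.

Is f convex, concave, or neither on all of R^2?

neither

The term 3u^2v is cubic, so the Hessian is not constant.
∂²f/∂u² = 6v + 12, which takes both signs as v varies (negative for sufficiently negative v). A diagonal entry of the Hessian changing sign means the Hessian is neither positive- nor negative-semidefinite on all of R^2.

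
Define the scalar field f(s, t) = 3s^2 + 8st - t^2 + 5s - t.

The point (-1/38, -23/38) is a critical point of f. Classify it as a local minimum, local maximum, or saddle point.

The Hessian of f is constant: H = [[6, 8], [8, -2]].
det(H) = 6·(-2) − 8² = -76.
Since det(H) < 0, H is indefinite and the critical point is a saddle point.

saddle point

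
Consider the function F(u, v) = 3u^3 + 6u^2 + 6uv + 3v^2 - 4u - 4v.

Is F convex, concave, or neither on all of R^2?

The term 3u^3 is cubic, so the Hessian is not constant.
∂²F/∂u² = 18u + 12, which takes both signs as u varies (negative for sufficiently negative u). A diagonal entry of the Hessian changing sign means the Hessian is neither positive- nor negative-semidefinite on all of R^2.

neither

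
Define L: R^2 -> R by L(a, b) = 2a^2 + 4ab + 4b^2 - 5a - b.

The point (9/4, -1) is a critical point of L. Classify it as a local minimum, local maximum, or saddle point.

The Hessian of L is constant: H = [[4, 4], [4, 8]].
det(H) = 4·8 − 4² = 16.
det(H) > 0 and tr(H) = 12 > 0, so H is positive definite and the point is a local minimum.

local minimum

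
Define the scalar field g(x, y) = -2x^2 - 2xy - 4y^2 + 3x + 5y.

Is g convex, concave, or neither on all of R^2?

concave

g is quadratic, so its Hessian is the constant matrix H = [[-4, -2], [-2, -8]].
det(H) = 28, tr(H) = -12.
det(H) > 0 and tr(H) < 0, so H is negative definite everywhere: concave.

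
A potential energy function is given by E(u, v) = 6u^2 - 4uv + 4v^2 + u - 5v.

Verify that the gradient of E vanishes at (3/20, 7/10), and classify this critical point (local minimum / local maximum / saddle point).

local minimum

∇E = (12u - 4v + 1, -4u + 8v - 5); substituting (3/20, 7/10) gives ∇E = (0, 0), so (3/20, 7/10) is indeed a critical point.
The Hessian of E is constant: H = [[12, -4], [-4, 8]].
det(H) = 12·8 − (-4)² = 80.
det(H) > 0 and tr(H) = 20 > 0, so H is positive definite and the point is a local minimum.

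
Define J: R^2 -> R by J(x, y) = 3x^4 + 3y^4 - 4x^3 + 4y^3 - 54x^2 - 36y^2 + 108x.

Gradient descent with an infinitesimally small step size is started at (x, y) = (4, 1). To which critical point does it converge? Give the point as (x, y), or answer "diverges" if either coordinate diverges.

(3, 2)

J is separable, so gradient descent decouples: x follows -∂J/∂x, y follows -∂J/∂y.
∂J/∂x = 12(x - 3)(x - 1)(x + 3); at x=4 this is 252, so x decreases.
∂J/∂y = 12y(y - 2)(y + 3); at y=1 this is -48, so y increases.
x converges to its nearest critical value 3 (a local min of the x-part); y converges to 2. The iterate converges to (3, 2).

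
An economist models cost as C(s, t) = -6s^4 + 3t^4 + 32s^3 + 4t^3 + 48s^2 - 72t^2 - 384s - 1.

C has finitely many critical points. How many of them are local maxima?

2

C separates as a function of s plus a function of t, so ∇C=0 decouples.
∂C/∂s = -24(s - 4)(s - 2)(s + 2) = 0 at s ∈ {-2, 2, 4}; ∂C/∂t = 12t(t - 3)(t + 4) = 0 at t ∈ {-4, 0, 3}.
The Hessian is diagonal: diag(C_ss, C_tt). Second derivatives: C_ss(-2)=-576, C_ss(2)=192, C_ss(4)=-288; C_tt(-4)=336, C_tt(0)=-144, C_tt(3)=252.
Local maxima occur where both diagonal entries negative: (-2, 0), (4, 0). Count: 2.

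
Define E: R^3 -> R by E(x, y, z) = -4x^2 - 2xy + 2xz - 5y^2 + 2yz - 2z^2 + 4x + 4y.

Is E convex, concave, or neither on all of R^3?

E is quadratic, so its Hessian is the constant matrix H = [[-8, -2, 2], [-2, -10, 2], [2, 2, -4]].
Leading principal minors: -8, 76, -248.
Signs alternate −, +, − ⇒ H ≺ 0 ⇒ concave.

concave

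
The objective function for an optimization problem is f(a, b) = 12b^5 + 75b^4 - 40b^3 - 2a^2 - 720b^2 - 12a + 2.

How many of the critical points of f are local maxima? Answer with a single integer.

f separates as a function of a plus a function of b, so ∇f=0 decouples.
∂f/∂a = -4(a + 3) = 0 at a ∈ {-3}; ∂f/∂b = 60b(b - 2)(b + 3)(b + 4) = 0 at b ∈ {-4, -3, 0, 2}.
The Hessian is diagonal: diag(f_aa, f_bb). Second derivatives: f_aa(-3)=-4; f_bb(-4)=-1440, f_bb(-3)=900, f_bb(0)=-1440, f_bb(2)=3600.
Local maxima occur where both diagonal entries negative: (-3, -4), (-3, 0). Count: 2.

2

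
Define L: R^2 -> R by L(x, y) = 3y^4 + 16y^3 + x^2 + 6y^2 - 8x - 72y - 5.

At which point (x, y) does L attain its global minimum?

L(x,y) separates as P(x) + Q(y) − 5, so its minimum is min P + min Q − 5.
P'(x) = 2x - 8 vanishes at x ∈ {4}; Q'(y) = 12(y - 1)(y + 2)(y + 3) vanishes at y ∈ {-3, -2, 1}.
Local minima of P (where P''>0): P(4)=-16. Local minima of Q: Q(-3)=81, Q(1)=-47.
So the global minimum of L is P(4) + Q(1) − 5 = -16 − 47 − 5 = -68, attained at (4, 1).

(4, 1)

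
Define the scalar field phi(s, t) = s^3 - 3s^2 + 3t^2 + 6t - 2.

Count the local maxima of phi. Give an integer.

phi separates as a function of s plus a function of t, so ∇phi=0 decouples.
∂phi/∂s = 3s(s - 2) = 0 at s ∈ {0, 2}; ∂phi/∂t = 6(t + 1) = 0 at t ∈ {-1}.
The Hessian is diagonal: diag(phi_ss, phi_tt). Second derivatives: phi_ss(0)=-6, phi_ss(2)=6; phi_tt(-1)=6.
Local maxima occur where both diagonal entries negative: none. Count: 0.

0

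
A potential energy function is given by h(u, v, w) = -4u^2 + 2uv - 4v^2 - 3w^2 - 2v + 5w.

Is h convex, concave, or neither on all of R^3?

concave

h is quadratic, so its Hessian is the constant matrix H = [[-8, 2, 0], [2, -8, 0], [0, 0, -6]].
Leading principal minors: -8, 60, -360.
Signs alternate −, +, − ⇒ H ≺ 0 ⇒ concave.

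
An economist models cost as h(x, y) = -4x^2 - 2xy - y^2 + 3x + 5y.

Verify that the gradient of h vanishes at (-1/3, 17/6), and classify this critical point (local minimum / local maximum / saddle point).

∇h = (-8x - 2y + 3, -2x - 2y + 5); substituting (-1/3, 17/6) gives ∇h = (0, 0), so (-1/3, 17/6) is indeed a critical point.
The Hessian of h is constant: H = [[-8, -2], [-2, -2]].
det(H) = (-8)·(-2) − (-2)² = 12.
det(H) > 0 and tr(H) = -10 < 0, so H is negative definite and the point is a local maximum.

local maximum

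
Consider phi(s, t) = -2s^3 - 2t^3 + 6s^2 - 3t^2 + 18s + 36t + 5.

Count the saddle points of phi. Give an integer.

phi separates as a function of s plus a function of t, so ∇phi=0 decouples.
∂phi/∂s = -6(s - 3)(s + 1) = 0 at s ∈ {-1, 3}; ∂phi/∂t = -6(t - 2)(t + 3) = 0 at t ∈ {-3, 2}.
The Hessian is diagonal: diag(phi_ss, phi_tt). Second derivatives: phi_ss(-1)=24, phi_ss(3)=-24; phi_tt(-3)=30, phi_tt(2)=-30.
Saddle points occur where the two diagonal entries have opposite signs: (-1, 2), (3, -3). Count: 2.

2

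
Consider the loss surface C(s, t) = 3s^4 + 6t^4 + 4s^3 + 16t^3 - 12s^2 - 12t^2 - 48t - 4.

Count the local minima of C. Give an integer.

4

C separates as a function of s plus a function of t, so ∇C=0 decouples.
∂C/∂s = 12s(s - 1)(s + 2) = 0 at s ∈ {-2, 0, 1}; ∂C/∂t = 24(t - 1)(t + 1)(t + 2) = 0 at t ∈ {-2, -1, 1}.
The Hessian is diagonal: diag(C_ss, C_tt). Second derivatives: C_ss(-2)=72, C_ss(0)=-24, C_ss(1)=36; C_tt(-2)=72, C_tt(-1)=-48, C_tt(1)=144.
Local minima occur where both diagonal entries positive: (-2, -2), (-2, 1), (1, -2), (1, 1). Count: 4.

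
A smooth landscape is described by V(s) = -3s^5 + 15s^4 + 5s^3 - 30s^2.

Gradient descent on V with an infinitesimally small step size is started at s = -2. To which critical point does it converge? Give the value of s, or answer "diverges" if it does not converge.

-1

V'(s) = -15s(s - 4)(s - 1)(s + 1), so V'(-2) = -540.
Gradient descent moves in the -V' direction, i.e. s is increasing.
The nearest critical point in that direction is s = -1, where V'' = 150 > 0 (a local minimum). The iterate converges there.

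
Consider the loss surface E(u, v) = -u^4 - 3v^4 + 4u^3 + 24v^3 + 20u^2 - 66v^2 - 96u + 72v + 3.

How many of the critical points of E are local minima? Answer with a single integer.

1

E separates as a function of u plus a function of v, so ∇E=0 decouples.
∂E/∂u = -4(u - 4)(u - 2)(u + 3) = 0 at u ∈ {-3, 2, 4}; ∂E/∂v = -12(v - 3)(v - 2)(v - 1) = 0 at v ∈ {1, 2, 3}.
The Hessian is diagonal: diag(E_uu, E_vv). Second derivatives: E_uu(-3)=-140, E_uu(2)=40, E_uu(4)=-56; E_vv(1)=-24, E_vv(2)=12, E_vv(3)=-24.
Local minima occur where both diagonal entries positive: (2, 2). Count: 1.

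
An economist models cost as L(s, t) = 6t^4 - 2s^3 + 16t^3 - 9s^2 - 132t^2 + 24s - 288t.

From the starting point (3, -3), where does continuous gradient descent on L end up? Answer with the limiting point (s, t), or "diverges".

diverges

L is separable, so gradient descent decouples: s follows -∂L/∂s, t follows -∂L/∂t.
∂L/∂s = -6(s - 1)(s + 4); at s=3 this is -84, so s increases.
∂L/∂t = 24(t - 3)(t + 1)(t + 4); at t=-3 this is 288, so t decreases.
The s-coordinate has no critical point in that direction and runs off to infinity.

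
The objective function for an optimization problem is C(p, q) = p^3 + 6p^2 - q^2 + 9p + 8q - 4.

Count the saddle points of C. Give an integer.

C separates as a function of p plus a function of q, so ∇C=0 decouples.
∂C/∂p = 3(p + 1)(p + 3) = 0 at p ∈ {-3, -1}; ∂C/∂q = -2(q - 4) = 0 at q ∈ {4}.
The Hessian is diagonal: diag(C_pp, C_qq). Second derivatives: C_pp(-3)=-6, C_pp(-1)=6; C_qq(4)=-2.
Saddle points occur where the two diagonal entries have opposite signs: (-1, 4). Count: 1.

1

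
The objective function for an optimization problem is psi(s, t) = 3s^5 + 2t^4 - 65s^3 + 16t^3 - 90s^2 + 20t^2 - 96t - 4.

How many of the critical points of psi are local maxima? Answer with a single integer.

psi separates as a function of s plus a function of t, so ∇psi=0 decouples.
∂psi/∂s = 15s(s - 4)(s + 1)(s + 3) = 0 at s ∈ {-3, -1, 0, 4}; ∂psi/∂t = 8(t - 1)(t + 3)(t + 4) = 0 at t ∈ {-4, -3, 1}.
The Hessian is diagonal: diag(psi_ss, psi_tt). Second derivatives: psi_ss(-3)=-630, psi_ss(-1)=150, psi_ss(0)=-180, psi_ss(4)=2100; psi_tt(-4)=40, psi_tt(-3)=-32, psi_tt(1)=160.
Local maxima occur where both diagonal entries negative: (-3, -3), (0, -3). Count: 2.

2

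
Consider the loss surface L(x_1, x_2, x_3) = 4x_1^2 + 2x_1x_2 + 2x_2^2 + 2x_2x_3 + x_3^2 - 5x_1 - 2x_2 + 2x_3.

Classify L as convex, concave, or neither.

convex

L is quadratic, so its Hessian is the constant matrix H = [[8, 2, 0], [2, 4, 2], [0, 2, 2]].
Leading principal minors: 8, 28, 24.
All positive ⇒ H ≻ 0 ⇒ convex.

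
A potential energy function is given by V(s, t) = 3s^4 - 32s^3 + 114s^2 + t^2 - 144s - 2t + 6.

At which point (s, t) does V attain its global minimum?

(1, 1)

V(s,t) separates as P(s) + Q(t) + 6, so its minimum is min P + min Q + 6.
P'(s) = 12(s - 4)(s - 3)(s - 1) vanishes at s ∈ {1, 3, 4}; Q'(t) = 2(t - 1) vanishes at t ∈ {1}.
Local minima of P (where P''>0): P(1)=-59, P(4)=-32. Local minima of Q: Q(1)=-1.
So the global minimum of V is P(1) + Q(1) + 6 = -59 − 1 + 6 = -54, attained at (1, 1).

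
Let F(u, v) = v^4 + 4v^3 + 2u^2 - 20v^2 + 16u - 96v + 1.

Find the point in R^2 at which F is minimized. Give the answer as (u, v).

(-4, 3)

F(u,v) separates as P(u) + Q(v) + 1, so its minimum is min P + min Q + 1.
P'(u) = 4u + 16 vanishes at u ∈ {-4}; Q'(v) = 4(v - 3)(v + 2)(v + 4) vanishes at v ∈ {-4, -2, 3}.
Local minima of P (where P''>0): P(-4)=-32. Local minima of Q: Q(-4)=64, Q(3)=-279.
So the global minimum of F is P(-4) + Q(3) + 1 = -32 − 279 + 1 = -310, attained at (-4, 3).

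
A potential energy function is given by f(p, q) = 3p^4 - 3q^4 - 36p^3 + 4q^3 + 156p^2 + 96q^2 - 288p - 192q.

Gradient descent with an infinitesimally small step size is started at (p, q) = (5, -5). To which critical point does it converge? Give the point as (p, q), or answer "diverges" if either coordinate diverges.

diverges

f is separable, so gradient descent decouples: p follows -∂f/∂p, q follows -∂f/∂q.
∂f/∂p = 12(p - 4)(p - 3)(p - 2); at p=5 this is 72, so p decreases.
∂f/∂q = -12(q - 4)(q - 1)(q + 4); at q=-5 this is 648, so q decreases.
The q-coordinate has no critical point in that direction and runs off to infinity.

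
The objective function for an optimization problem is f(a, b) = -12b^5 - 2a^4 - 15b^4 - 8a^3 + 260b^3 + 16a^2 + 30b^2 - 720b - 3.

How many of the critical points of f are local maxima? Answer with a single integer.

f separates as a function of a plus a function of b, so ∇f=0 decouples.
∂f/∂a = -8a(a - 1)(a + 4) = 0 at a ∈ {-4, 0, 1}; ∂f/∂b = -60(b - 3)(b - 1)(b + 1)(b + 4) = 0 at b ∈ {-4, -1, 1, 3}.
The Hessian is diagonal: diag(f_aa, f_bb). Second derivatives: f_aa(-4)=-160, f_aa(0)=32, f_aa(1)=-40; f_bb(-4)=6300, f_bb(-1)=-1440, f_bb(1)=1200, f_bb(3)=-3360.
Local maxima occur where both diagonal entries negative: (-4, -1), (-4, 3), (1, -1), (1, 3). Count: 4.

4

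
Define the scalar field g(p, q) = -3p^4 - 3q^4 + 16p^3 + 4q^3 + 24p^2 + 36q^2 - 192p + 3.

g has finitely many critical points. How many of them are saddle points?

4

g separates as a function of p plus a function of q, so ∇g=0 decouples.
∂g/∂p = -12(p - 4)(p - 2)(p + 2) = 0 at p ∈ {-2, 2, 4}; ∂g/∂q = -12q(q - 3)(q + 2) = 0 at q ∈ {-2, 0, 3}.
The Hessian is diagonal: diag(g_pp, g_qq). Second derivatives: g_pp(-2)=-288, g_pp(2)=96, g_pp(4)=-144; g_qq(-2)=-120, g_qq(0)=72, g_qq(3)=-180.
Saddle points occur where the two diagonal entries have opposite signs: (-2, 0), (2, -2), (2, 3), (4, 0). Count: 4.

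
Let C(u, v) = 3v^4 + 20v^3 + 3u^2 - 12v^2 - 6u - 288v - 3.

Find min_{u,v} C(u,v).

C(u,v) separates as P(u) + Q(v) − 3, so its minimum is min P + min Q − 3.
P'(u) = 6u - 6 vanishes at u ∈ {1}; Q'(v) = 12(v - 2)(v + 3)(v + 4) vanishes at v ∈ {-4, -3, 2}.
Local minima of P (where P''>0): P(1)=-3. Local minima of Q: Q(-4)=448, Q(2)=-416.
So the global minimum of C is P(1) + Q(2) − 3 = -3 − 416 − 3 = -422, attained at (1, 2).

-422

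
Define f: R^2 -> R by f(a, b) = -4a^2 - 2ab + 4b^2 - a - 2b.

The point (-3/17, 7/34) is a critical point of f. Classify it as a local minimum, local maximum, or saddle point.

saddle point

The Hessian of f is constant: H = [[-8, -2], [-2, 8]].
det(H) = (-8)·8 − (-2)² = -68.
Since det(H) < 0, H is indefinite and the critical point is a saddle point.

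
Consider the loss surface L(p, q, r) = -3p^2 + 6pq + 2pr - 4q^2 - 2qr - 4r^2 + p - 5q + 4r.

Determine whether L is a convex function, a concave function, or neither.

concave

L is quadratic, so its Hessian is the constant matrix H = [[-6, 6, 2], [6, -8, -2], [2, -2, -8]].
Leading principal minors: -6, 12, -88.
Signs alternate −, +, − ⇒ H ≺ 0 ⇒ concave.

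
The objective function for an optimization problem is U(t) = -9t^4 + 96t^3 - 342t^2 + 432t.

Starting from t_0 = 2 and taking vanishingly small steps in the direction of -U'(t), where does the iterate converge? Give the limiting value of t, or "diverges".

U'(t) = -36(t - 4)(t - 3)(t - 1), so U'(2) = -72.
Gradient descent moves in the -U' direction, i.e. t is increasing.
The nearest critical point in that direction is t = 3, where U'' = 72 > 0 (a local minimum). The iterate converges there.

3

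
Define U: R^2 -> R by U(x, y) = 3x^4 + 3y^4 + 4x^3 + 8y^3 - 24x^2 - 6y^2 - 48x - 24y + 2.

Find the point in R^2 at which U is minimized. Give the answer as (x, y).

U(x,y) separates as P(x) + Q(y) + 2, so its minimum is min P + min Q + 2.
P'(x) = 12(x - 2)(x + 1)(x + 2) vanishes at x ∈ {-2, -1, 2}; Q'(y) = 12(y - 1)(y + 1)(y + 2) vanishes at y ∈ {-2, -1, 1}.
Local minima of P (where P''>0): P(-2)=16, P(2)=-112. Local minima of Q: Q(-2)=8, Q(1)=-19.
So the global minimum of U is P(2) + Q(1) + 2 = -112 − 19 + 2 = -129, attained at (2, 1).

(2, 1)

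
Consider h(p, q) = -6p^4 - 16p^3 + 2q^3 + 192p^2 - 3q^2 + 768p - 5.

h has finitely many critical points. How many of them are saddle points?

h separates as a function of p plus a function of q, so ∇h=0 decouples.
∂h/∂p = -24(p - 4)(p + 2)(p + 4) = 0 at p ∈ {-4, -2, 4}; ∂h/∂q = 6q(q - 1) = 0 at q ∈ {0, 1}.
The Hessian is diagonal: diag(h_pp, h_qq). Second derivatives: h_pp(-4)=-384, h_pp(-2)=288, h_pp(4)=-1152; h_qq(0)=-6, h_qq(1)=6.
Saddle points occur where the two diagonal entries have opposite signs: (-4, 1), (-2, 0), (4, 1). Count: 3.

3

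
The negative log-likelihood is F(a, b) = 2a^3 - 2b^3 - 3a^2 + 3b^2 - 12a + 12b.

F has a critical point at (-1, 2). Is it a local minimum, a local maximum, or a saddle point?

local maximum

The mixed partial ∂²F/∂a∂b is 0, so the Hessian at any point is diag(F_aa, F_bb) = diag(6(2a - 1), 6(-2b + 1)).
At (-1, 2): H = diag(-18, -18).
Both eigenvalues are negative, so H is negative definite: a local maximum.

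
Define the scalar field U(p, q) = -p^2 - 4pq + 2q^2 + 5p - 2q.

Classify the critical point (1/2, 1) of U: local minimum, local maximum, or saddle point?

The Hessian of U is constant: H = [[-2, -4], [-4, 4]].
det(H) = (-2)·4 − (-4)² = -24.
Since det(H) < 0, H is indefinite and the critical point is a saddle point.

saddle point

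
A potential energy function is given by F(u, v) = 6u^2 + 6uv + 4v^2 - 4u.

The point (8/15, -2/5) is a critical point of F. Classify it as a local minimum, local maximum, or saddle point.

local minimum

The Hessian of F is constant: H = [[12, 6], [6, 8]].
det(H) = 12·8 − 6² = 60.
det(H) > 0 and tr(H) = 20 > 0, so H is positive definite and the point is a local minimum.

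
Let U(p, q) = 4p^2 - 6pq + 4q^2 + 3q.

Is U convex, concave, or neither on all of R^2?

convex

U is quadratic, so its Hessian is the constant matrix H = [[8, -6], [-6, 8]].
det(H) = 28, tr(H) = 16.
det(H) > 0 and tr(H) > 0, so H is positive definite everywhere: convex.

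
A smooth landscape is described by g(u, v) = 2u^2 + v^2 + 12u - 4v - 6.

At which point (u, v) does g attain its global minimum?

g(u,v) separates as P(u) + Q(v) − 6, so its minimum is min P + min Q − 6.
P'(u) = 4u + 12 vanishes at u ∈ {-3}; Q'(v) = 2v - 4 vanishes at v ∈ {2}.
Local minima of P (where P''>0): P(-3)=-18. Local minima of Q: Q(2)=-4.
So the global minimum of g is P(-3) + Q(2) − 6 = -18 − 4 − 6 = -28, attained at (-3, 2).

(-3, 2)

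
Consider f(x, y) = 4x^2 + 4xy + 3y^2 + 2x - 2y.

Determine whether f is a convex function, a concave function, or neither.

f is quadratic, so its Hessian is the constant matrix H = [[8, 4], [4, 6]].
det(H) = 32, tr(H) = 14.
det(H) > 0 and tr(H) > 0, so H is positive definite everywhere: convex.

convex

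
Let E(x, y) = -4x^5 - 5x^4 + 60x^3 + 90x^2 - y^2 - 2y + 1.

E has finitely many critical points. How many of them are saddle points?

E separates as a function of x plus a function of y, so ∇E=0 decouples.
∂E/∂x = -20x(x - 3)(x + 1)(x + 3) = 0 at x ∈ {-3, -1, 0, 3}; ∂E/∂y = -2(y + 1) = 0 at y ∈ {-1}.
The Hessian is diagonal: diag(E_xx, E_yy). Second derivatives: E_xx(-3)=720, E_xx(-1)=-160, E_xx(0)=180, E_xx(3)=-1440; E_yy(-1)=-2.
Saddle points occur where the two diagonal entries have opposite signs: (-3, -1), (0, -1). Count: 2.

2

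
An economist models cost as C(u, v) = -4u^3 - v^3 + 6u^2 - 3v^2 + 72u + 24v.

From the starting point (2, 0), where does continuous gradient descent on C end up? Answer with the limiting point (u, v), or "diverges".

C is separable, so gradient descent decouples: u follows -∂C/∂u, v follows -∂C/∂v.
∂C/∂u = -12(u - 3)(u + 2); at u=2 this is 48, so u decreases.
∂C/∂v = -3(v - 2)(v + 4); at v=0 this is 24, so v decreases.
u converges to its nearest critical value -2 (a local min of the u-part); v converges to -4. The iterate converges to (-2, -4).

(-2, -4)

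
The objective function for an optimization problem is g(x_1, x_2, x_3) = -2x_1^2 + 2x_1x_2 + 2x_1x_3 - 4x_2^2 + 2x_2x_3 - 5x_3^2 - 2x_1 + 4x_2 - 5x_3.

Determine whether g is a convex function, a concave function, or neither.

concave

g is quadratic, so its Hessian is the constant matrix H = [[-4, 2, 2], [2, -8, 2], [2, 2, -10]].
Leading principal minors: -4, 28, -216.
Signs alternate −, +, − ⇒ H ≺ 0 ⇒ concave.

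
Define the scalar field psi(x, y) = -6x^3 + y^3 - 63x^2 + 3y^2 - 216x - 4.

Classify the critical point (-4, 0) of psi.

The mixed partial ∂²psi/∂x∂y is 0, so the Hessian at any point is diag(psi_xx, psi_yy) = diag(-18(2x + 7), 6(y + 1)).
At (-4, 0): H = diag(18, 6).
Both eigenvalues are positive, so H is positive definite: a local minimum.

local minimum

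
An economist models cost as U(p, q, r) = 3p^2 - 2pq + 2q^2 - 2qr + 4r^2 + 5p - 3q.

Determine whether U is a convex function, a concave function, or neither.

U is quadratic, so its Hessian is the constant matrix H = [[6, -2, 0], [-2, 4, -2], [0, -2, 8]].
Leading principal minors: 6, 20, 136.
All positive ⇒ H ≻ 0 ⇒ convex.

convex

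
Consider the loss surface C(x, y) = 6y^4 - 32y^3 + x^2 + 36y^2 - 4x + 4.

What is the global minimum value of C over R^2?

C(x,y) separates as P(x) + Q(y) + 4, so its minimum is min P + min Q + 4.
P'(x) = 2x - 4 vanishes at x ∈ {2}; Q'(y) = 24y(y - 3)(y - 1) vanishes at y ∈ {0, 1, 3}.
Local minima of P (where P''>0): P(2)=-4. Local minima of Q: Q(0)=0, Q(3)=-54.
So the global minimum of C is P(2) + Q(3) + 4 = -4 − 54 + 4 = -54, attained at (2, 3).

-54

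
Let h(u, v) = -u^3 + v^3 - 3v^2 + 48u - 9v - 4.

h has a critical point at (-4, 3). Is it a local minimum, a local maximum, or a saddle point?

The mixed partial ∂²h/∂u∂v is 0, so the Hessian at any point is diag(h_uu, h_vv) = diag(-6u, 6(v - 1)).
At (-4, 3): H = diag(24, 12).
Both eigenvalues are positive, so H is positive definite: a local minimum.

local minimum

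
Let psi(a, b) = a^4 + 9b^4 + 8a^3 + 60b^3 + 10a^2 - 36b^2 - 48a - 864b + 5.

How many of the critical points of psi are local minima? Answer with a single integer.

4

psi separates as a function of a plus a function of b, so ∇psi=0 decouples.
∂psi/∂a = 4(a - 1)(a + 3)(a + 4) = 0 at a ∈ {-4, -3, 1}; ∂psi/∂b = 36(b - 2)(b + 3)(b + 4) = 0 at b ∈ {-4, -3, 2}.
The Hessian is diagonal: diag(psi_aa, psi_bb). Second derivatives: psi_aa(-4)=20, psi_aa(-3)=-16, psi_aa(1)=80; psi_bb(-4)=216, psi_bb(-3)=-180, psi_bb(2)=1080.
Local minima occur where both diagonal entries positive: (-4, -4), (-4, 2), (1, -4), (1, 2). Count: 4.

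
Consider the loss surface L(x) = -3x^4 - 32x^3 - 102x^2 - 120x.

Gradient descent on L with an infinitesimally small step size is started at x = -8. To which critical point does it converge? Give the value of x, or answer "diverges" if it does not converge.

diverges

L'(x) = -12(x + 1)(x + 2)(x + 5), so L'(-8) = 1512.
Gradient descent moves in the -L' direction, i.e. x is decreasing.
There is no critical point below x=-8, and L' keeps the same sign, so the iterate runs off to −∞.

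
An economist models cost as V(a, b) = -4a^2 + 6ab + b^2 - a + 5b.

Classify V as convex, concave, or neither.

V is quadratic, so its Hessian is the constant matrix H = [[-8, 6], [6, 2]].
det(H) = -52, tr(H) = -6.
det(H) < 0, so H is indefinite: neither convex nor concave.

neither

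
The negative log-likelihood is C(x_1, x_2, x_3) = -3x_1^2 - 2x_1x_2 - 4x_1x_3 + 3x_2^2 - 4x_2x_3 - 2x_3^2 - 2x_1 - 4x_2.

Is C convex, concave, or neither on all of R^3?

neither

C is quadratic, so its Hessian is the constant matrix H = [[-6, -2, -4], [-2, 6, -4], [-4, -4, -4]].
Leading principal minors: -6, -40, 96.
Neither pattern holds ⇒ H is indefinite ⇒ neither convex nor concave.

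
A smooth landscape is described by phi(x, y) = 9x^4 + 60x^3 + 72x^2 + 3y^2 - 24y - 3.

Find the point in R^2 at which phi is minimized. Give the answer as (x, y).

phi(x,y) separates as P(x) + Q(y) − 3, so its minimum is min P + min Q − 3.
P'(x) = 36x(x + 1)(x + 4) vanishes at x ∈ {-4, -1, 0}; Q'(y) = 6y - 24 vanishes at y ∈ {4}.
Local minima of P (where P''>0): P(-4)=-384, P(0)=0. Local minima of Q: Q(4)=-48.
So the global minimum of phi is P(-4) + Q(4) − 3 = -384 − 48 − 3 = -435, attained at (-4, 4).

(-4, 4)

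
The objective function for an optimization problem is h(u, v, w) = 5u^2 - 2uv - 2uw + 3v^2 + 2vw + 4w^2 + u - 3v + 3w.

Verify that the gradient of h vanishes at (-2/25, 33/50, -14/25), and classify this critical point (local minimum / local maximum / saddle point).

∇h = (10u - 2v - 2w + 1, -2u + 6v + 2w - 3, -2u + 2v + 8w + 3); substituting (-2/25, 33/50, -14/25) gives ∇h = (0, 0, 0), so (-2/25, 33/50, -14/25) is indeed a critical point.
The Hessian is constant: H = [[10, -2, -2], [-2, 6, 2], [-2, 2, 8]].
Leading principal minors: Δ₁ = 10, Δ₂ = 56, Δ₃ = 400.
All leading minors are positive, so H is positive definite: a local minimum.

local minimum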